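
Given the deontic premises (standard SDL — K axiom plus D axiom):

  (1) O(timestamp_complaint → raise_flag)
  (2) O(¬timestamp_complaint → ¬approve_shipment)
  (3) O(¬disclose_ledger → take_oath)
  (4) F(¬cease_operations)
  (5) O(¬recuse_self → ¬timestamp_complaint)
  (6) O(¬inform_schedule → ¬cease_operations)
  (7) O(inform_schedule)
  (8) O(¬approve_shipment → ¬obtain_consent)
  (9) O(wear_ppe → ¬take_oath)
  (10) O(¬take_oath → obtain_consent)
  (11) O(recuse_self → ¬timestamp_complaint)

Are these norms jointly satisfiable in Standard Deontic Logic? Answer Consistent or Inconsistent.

Consistent

Premise 6 is O(¬inform_schedule → ¬cease_operations), but O(¬inform_schedule) is not derivable from the premises, so it does not yield O(¬cease_operations).
So O(¬cease_operations) is not derivable, and the apparent clash with O(cease_operations) does not arise.
A world satisfying every obligation exists (e.g. approve_shipment=false, cease_operations=true, disclose_ledger=false, inform_schedule=true, obtain_consent=false, raise_flag=false, recuse_self=false, take_oath=true, timestamp_complaint=false, wear_ppe=false); no atom is both obligatory and forbidden, so the set is consistent.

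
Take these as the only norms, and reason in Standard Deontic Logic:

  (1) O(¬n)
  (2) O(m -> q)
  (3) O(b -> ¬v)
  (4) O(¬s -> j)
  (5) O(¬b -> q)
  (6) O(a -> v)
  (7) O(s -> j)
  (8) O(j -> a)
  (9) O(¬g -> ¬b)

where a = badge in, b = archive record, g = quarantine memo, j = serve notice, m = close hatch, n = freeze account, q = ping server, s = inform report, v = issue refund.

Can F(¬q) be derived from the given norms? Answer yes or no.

Premises 7 and 4 are O(s -> j) and O(¬s -> j); every ideal world satisfies s or ¬s, so in either case j holds — hence O(j).
Applying K to premise 8 (O(j -> a)) and O(j) yields O(a).
Applying K to premise 6 (O(a -> v)) and O(a) yields O(v).
Premise 3, O(b -> ¬v), contraposes to O(v -> ¬b); with O(v) we get O(¬b).
Premise 5 is O(¬b -> q); since O(¬b), deontic closure gives O(q).
Premises 1, 2, 9 do not contribute to this derivation.
So O(q) holds, i.e. F(¬q). The claim follows.

Yes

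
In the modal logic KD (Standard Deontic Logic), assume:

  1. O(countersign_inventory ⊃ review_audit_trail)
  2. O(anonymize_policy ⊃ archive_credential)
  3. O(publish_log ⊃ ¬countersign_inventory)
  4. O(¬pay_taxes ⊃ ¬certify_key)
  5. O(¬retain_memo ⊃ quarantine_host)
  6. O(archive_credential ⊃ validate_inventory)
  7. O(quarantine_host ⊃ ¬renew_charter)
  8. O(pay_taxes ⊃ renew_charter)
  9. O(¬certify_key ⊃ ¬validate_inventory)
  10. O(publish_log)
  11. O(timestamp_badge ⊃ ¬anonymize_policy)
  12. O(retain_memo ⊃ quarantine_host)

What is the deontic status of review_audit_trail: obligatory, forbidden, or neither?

Neither

Premise 1 is O(countersign_inventory ⊃ review_audit_trail), but O(countersign_inventory) is not derivable from the premises, so it does not yield O(review_audit_trail).
No premise or chain of K-axiom applications forces O(review_audit_trail), and none forces O(¬review_audit_trail). So review_audit_trail is neither obligatory nor forbidden under these norms.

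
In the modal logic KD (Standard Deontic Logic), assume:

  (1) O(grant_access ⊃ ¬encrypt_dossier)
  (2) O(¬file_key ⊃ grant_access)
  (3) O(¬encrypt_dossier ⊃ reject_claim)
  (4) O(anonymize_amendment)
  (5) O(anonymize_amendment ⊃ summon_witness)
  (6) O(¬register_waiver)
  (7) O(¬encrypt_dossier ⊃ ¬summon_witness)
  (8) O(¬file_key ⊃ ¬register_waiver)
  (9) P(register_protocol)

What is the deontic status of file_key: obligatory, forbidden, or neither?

Obligatory

Premise 4 gives O(anonymize_amendment).
From O(anonymize_amendment) and premise 5, O(anonymize_amendment ⊃ summon_witness), we obtain O(summon_witness).
The contrapositive of premise 7 (O(¬encrypt_dossier ⊃ ¬summon_witness)) is O(summon_witness ⊃ encrypt_dossier), and O(summon_witness) is already established, so O(encrypt_dossier).
The contrapositive of premise 1 (O(grant_access ⊃ ¬encrypt_dossier)) is O(encrypt_dossier ⊃ ¬grant_access), and O(encrypt_dossier) is already established, so O(¬grant_access).
Premise 2 is O(¬file_key ⊃ grant_access); contrapositively O(¬grant_access ⊃ file_key). Since O(¬grant_access) holds, K gives O(file_key).
Premises 3, 6, 8, 9 do not contribute to this derivation.
Hence file_key is obligatory.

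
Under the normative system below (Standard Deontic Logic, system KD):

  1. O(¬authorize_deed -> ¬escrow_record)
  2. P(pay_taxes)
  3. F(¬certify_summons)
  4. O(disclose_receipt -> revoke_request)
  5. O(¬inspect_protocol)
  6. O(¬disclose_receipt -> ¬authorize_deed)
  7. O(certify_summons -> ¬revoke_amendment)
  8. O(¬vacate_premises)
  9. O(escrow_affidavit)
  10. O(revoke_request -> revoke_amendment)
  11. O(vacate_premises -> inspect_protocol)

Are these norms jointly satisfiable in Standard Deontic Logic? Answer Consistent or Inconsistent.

Premise 11 is O(vacate_premises -> inspect_protocol), but O(vacate_premises) is not derivable from the premises, so it does not yield O(inspect_protocol).
So O(inspect_protocol) is not derivable, and the apparent clash with O(¬inspect_protocol) does not arise.
A world satisfying every obligation exists (e.g. authorize_deed=false, certify_summons=true, disclose_receipt=false, escrow_affidavit=true, escrow_record=false, inspect_protocol=false, pay_taxes=false, revoke_amendment=false, revoke_request=false, vacate_premises=false); no atom is both obligatory and forbidden, so the set is consistent.

Consistent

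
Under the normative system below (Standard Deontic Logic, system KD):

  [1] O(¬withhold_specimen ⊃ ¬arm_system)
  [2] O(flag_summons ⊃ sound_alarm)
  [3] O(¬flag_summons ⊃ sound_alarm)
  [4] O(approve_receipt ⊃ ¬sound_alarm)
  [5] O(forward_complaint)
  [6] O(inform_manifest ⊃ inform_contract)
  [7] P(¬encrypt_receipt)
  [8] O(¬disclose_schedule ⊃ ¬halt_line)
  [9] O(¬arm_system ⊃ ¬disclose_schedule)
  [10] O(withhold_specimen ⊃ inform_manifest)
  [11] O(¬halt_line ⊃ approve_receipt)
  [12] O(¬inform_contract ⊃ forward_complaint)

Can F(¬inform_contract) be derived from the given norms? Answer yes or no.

Yes

Premises 3 and 2 are O(¬flag_summons ⊃ sound_alarm) and O(flag_summons ⊃ sound_alarm); every ideal world satisfies ¬flag_summons or flag_summons, so in either case sound_alarm holds — hence O(sound_alarm).
Premise 4 is O(approve_receipt ⊃ ¬sound_alarm); contrapositively O(sound_alarm ⊃ ¬approve_receipt). Since O(sound_alarm) holds, K gives O(¬approve_receipt).
Premise 11 is O(¬halt_line ⊃ approve_receipt); contrapositively O(¬approve_receipt ⊃ halt_line). Since O(¬approve_receipt) holds, K gives O(halt_line).
Premise 8, O(¬disclose_schedule ⊃ ¬halt_line), contraposes to O(halt_line ⊃ disclose_schedule); with O(halt_line) we get O(disclose_schedule).
Premise 9, O(¬arm_system ⊃ ¬disclose_schedule), contraposes to O(disclose_schedule ⊃ arm_system); with O(disclose_schedule) we get O(arm_system).
Premise 1 is O(¬withhold_specimen ⊃ ¬arm_system); contrapositively O(arm_system ⊃ withhold_specimen). Since O(arm_system) holds, K gives O(withhold_specimen).
Premise 10 is O(withhold_specimen ⊃ inform_manifest); since O(withhold_specimen), deontic closure gives O(inform_manifest).
From O(inform_manifest) and premise 6, O(inform_manifest ⊃ inform_contract), we obtain O(inform_contract).
Premises 5, 7, 12 do not contribute to this derivation.
So O(inform_contract) holds, i.e. F(¬inform_contract). The claim follows.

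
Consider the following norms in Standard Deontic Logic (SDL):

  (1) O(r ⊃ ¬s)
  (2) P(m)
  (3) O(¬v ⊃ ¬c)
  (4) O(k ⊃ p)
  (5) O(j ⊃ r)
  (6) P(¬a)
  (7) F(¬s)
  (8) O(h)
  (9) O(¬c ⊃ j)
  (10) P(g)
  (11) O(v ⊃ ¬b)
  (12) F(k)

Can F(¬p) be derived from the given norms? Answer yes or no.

Premise 4 is O(k ⊃ p), but O(k) is not derivable from the premises, so it does not yield O(p).
No other premise forces O(p). An ideal world satisfying every premise can still have ¬p true, so F(¬p) is not derivable.

No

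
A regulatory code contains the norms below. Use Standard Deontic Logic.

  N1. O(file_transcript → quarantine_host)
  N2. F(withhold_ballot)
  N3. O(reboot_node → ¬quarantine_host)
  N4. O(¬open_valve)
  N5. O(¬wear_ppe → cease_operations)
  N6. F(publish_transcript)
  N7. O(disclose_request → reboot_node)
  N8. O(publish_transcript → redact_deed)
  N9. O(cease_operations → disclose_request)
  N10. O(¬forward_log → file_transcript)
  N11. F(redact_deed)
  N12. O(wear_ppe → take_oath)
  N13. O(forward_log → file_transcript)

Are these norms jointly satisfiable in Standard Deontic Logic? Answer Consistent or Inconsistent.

Premise 8 is O(publish_transcript → redact_deed), but O(publish_transcript) is not derivable from the premises, so it does not yield O(redact_deed).
So O(redact_deed) is not derivable, and the apparent clash with O(¬redact_deed) does not arise.
A world satisfying every obligation exists (e.g. cease_operations=false, disclose_request=false, file_transcript=true, forward_log=false, open_valve=false, publish_transcript=false, quarantine_host=true, reboot_node=false, redact_deed=false, take_oath=true, wear_ppe=true, withhold_ballot=false); no atom is both obligatory and forbidden, so the set is consistent.

Consistent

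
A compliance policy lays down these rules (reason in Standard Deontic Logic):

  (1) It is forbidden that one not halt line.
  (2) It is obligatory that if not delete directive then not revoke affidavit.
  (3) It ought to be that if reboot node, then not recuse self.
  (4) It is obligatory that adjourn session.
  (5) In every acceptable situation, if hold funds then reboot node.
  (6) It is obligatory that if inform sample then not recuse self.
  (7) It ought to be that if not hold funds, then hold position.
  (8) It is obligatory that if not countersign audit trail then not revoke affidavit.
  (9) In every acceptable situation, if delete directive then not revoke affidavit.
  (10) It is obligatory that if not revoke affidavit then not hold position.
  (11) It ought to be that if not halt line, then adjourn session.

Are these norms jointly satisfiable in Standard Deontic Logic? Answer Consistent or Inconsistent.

Consistent

Premise 11 is O(¬halt_line → adjourn_session); even if O(adjourn_session) held, inferring O(¬halt_line) would be affirming the consequent — invalid.
So O(¬halt_line) is not derivable, and the apparent clash with O(halt_line) does not arise.
A world satisfying every obligation exists (e.g. adjourn_session=true, countersign_audit_trail=false, delete_directive=false, halt_line=true, hold_funds=true, hold_position=false, inform_sample=false, reboot_node=true, recuse_self=false, revoke_affidavit=false); no atom is both obligatory and forbidden, so the set is consistent.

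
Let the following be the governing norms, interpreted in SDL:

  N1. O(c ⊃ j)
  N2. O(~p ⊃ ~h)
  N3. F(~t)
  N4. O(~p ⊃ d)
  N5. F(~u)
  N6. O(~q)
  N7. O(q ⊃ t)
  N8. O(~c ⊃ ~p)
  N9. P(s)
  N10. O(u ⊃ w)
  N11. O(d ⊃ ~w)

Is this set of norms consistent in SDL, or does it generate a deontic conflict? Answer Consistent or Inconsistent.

Premise 7 is O(q ⊃ t); even if O(t) held, inferring O(q) would be affirming the consequent — invalid.
So O(q) is not derivable, and the apparent clash with O(~q) does not arise.
A world satisfying every obligation exists (e.g. c=true, d=false, h=false, j=true, p=true, q=false, s=false, t=true, u=true, w=true); no atom is both obligatory and forbidden, so the set is consistent.

Consistent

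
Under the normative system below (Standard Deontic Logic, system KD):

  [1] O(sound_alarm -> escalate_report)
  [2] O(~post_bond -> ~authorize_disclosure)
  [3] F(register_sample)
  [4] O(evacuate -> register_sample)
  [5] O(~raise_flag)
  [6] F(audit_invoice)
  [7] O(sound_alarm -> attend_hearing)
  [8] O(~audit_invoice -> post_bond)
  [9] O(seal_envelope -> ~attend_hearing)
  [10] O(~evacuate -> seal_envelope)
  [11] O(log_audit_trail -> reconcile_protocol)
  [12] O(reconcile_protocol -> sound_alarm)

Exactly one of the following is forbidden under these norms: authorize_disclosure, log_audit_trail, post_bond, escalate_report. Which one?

log_audit_trail

Premise 3, F(register_sample), is equivalent to O(~register_sample).
Premise 4, O(evacuate -> register_sample), contraposes to O(~register_sample -> ~evacuate); with O(~register_sample) we get O(~evacuate).
From O(~evacuate) and premise 10, O(~evacuate -> seal_envelope), we obtain O(seal_envelope).
Applying K to premise 9 (O(seal_envelope -> ~attend_hearing)) and O(seal_envelope) yields O(~attend_hearing).
Premise 7, O(sound_alarm -> attend_hearing), contraposes to O(~attend_hearing -> ~sound_alarm); with O(~attend_hearing) we get O(~sound_alarm).
Premise 12 is O(reconcile_protocol -> sound_alarm); contrapositively O(~sound_alarm -> ~reconcile_protocol). Since O(~sound_alarm) holds, K gives O(~reconcile_protocol).
Premise 11, O(log_audit_trail -> reconcile_protocol), contraposes to O(~reconcile_protocol -> ~log_audit_trail); with O(~reconcile_protocol) we get O(~log_audit_trail).
So O(~log_audit_trail) holds, i.e. log_audit_trail is forbidden. None of the other listed options is forbidden under the premises.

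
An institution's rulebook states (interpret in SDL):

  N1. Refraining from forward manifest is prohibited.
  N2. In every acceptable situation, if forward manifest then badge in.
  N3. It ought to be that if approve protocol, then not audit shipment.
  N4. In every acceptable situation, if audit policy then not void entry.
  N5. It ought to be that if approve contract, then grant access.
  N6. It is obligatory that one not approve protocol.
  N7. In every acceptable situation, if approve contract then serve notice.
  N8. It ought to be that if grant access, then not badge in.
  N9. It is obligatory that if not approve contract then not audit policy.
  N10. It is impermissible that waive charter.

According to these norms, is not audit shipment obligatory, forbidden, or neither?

Neither

Premise 3 is O(approve_protocol → ¬audit_shipment), but O(approve_protocol) is not derivable from the premises, so it does not yield O(¬audit_shipment).
No premise or chain of K-axiom applications forces O(¬audit_shipment), and none forces O(audit_shipment). So ¬audit_shipment is neither obligatory nor forbidden under these norms.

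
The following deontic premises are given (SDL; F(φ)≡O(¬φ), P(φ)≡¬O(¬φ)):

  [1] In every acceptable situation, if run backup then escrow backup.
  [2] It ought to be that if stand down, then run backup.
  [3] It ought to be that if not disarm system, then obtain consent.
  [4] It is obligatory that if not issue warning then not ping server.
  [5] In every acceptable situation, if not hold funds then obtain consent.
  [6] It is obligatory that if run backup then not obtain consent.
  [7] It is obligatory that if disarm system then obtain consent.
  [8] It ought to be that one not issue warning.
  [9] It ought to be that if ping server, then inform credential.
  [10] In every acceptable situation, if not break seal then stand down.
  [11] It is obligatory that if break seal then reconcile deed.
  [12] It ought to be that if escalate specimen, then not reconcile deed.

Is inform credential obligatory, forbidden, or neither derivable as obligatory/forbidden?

Neither

Premise 9 is O(ping_server → inform_credential), but O(ping_server) is not derivable from the premises, so it does not yield O(inform_credential).
No premise or chain of K-axiom applications forces O(inform_credential), and none forces O(¬inform_credential). So inform_credential is neither obligatory nor forbidden under these norms.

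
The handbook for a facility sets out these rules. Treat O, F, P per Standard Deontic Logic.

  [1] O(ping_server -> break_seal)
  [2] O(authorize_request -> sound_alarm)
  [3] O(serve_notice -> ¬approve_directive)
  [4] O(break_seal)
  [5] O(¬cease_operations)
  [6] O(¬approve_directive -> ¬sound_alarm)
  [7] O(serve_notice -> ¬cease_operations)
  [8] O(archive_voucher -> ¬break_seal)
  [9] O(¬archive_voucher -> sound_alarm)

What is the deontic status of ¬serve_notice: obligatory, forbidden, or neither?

Obligatory

Premise 4 states O(break_seal) outright.
Premise 8 is O(archive_voucher -> ¬break_seal); contrapositively O(break_seal -> ¬archive_voucher). Since O(break_seal) holds, K gives O(¬archive_voucher).
Premise 9 is O(¬archive_voucher -> sound_alarm); since O(¬archive_voucher), deontic closure gives O(sound_alarm).
Premise 6 is O(¬approve_directive -> ¬sound_alarm); contrapositively O(sound_alarm -> approve_directive). Since O(sound_alarm) holds, K gives O(approve_directive).
The contrapositive of premise 3 (O(serve_notice -> ¬approve_directive)) is O(approve_directive -> ¬serve_notice), and O(approve_directive) is already established, so O(¬serve_notice).
Premises 1, 2, 5, 7 do not contribute to this derivation.
Hence ¬serve_notice is obligatory.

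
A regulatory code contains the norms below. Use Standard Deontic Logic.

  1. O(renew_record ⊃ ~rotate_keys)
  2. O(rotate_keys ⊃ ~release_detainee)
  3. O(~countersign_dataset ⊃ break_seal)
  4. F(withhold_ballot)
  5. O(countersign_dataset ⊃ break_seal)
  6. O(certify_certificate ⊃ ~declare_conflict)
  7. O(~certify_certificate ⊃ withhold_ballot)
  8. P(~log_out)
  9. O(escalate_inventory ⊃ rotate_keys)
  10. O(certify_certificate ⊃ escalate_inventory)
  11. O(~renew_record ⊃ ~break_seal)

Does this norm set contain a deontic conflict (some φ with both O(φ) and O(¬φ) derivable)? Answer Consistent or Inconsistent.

Inconsistent

By case analysis on ~countersign_dataset: premise 3 gives O(~countersign_dataset ⊃ break_seal) and premise 5 gives O(countersign_dataset ⊃ break_seal), so O(break_seal) either way.
Premise 11, O(~renew_record ⊃ ~break_seal), contraposes to O(break_seal ⊃ renew_record); with O(break_seal) we get O(renew_record).
Premise 1 is O(renew_record ⊃ ~rotate_keys); since O(renew_record), deontic closure gives O(~rotate_keys).
Premise 9 is O(escalate_inventory ⊃ rotate_keys); contrapositively O(~rotate_keys ⊃ ~escalate_inventory). Since O(~rotate_keys) holds, K gives O(~escalate_inventory).
Premise 10 is O(certify_certificate ⊃ escalate_inventory); contrapositively O(~escalate_inventory ⊃ ~certify_certificate). Since O(~escalate_inventory) holds, K gives O(~certify_certificate).
With premise 7, O(~certify_certificate ⊃ withhold_ballot), the K-axiom yields O(withhold_ballot).
But premise 4, F(withhold_ballot), means O(~withhold_ballot).
We now have both O(withhold_ballot) and O(~withhold_ballot) — withhold_ballot is simultaneously obligatory and forbidden, violating the D-axiom.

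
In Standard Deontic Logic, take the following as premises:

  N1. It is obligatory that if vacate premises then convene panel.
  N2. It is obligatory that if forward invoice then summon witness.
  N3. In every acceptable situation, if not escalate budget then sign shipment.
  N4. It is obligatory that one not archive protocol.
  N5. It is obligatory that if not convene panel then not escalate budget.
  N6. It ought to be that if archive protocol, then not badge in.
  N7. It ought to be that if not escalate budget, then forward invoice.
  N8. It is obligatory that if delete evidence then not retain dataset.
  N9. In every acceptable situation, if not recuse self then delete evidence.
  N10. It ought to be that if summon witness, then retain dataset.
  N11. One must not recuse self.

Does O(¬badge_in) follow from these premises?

No

Premise 6 is O(archive_protocol → ¬badge_in), but O(archive_protocol) is not derivable from the premises, so it does not yield O(¬badge_in).
No other premise forces O(¬badge_in). An ideal world satisfying every premise can still have ¬badge_in false, so O(¬badge_in) is not derivable.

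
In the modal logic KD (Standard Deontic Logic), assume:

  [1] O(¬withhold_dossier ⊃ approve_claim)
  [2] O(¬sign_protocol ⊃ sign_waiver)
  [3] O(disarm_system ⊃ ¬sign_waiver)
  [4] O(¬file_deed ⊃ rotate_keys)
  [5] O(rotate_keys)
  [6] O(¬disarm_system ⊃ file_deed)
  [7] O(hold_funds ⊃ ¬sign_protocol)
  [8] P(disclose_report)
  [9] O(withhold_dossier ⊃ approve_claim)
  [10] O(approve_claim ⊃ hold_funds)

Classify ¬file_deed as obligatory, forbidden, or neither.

Forbidden

Premises 9 and 1 cover both cases: O(withhold_dossier ⊃ approve_claim) and O(¬withhold_dossier ⊃ approve_claim). Since withhold_dossier ∨ ¬withhold_dossier is a tautology, O(approve_claim) follows.
Premise 10 is O(approve_claim ⊃ hold_funds); since O(approve_claim), deontic closure gives O(hold_funds).
From O(hold_funds) and premise 7, O(hold_funds ⊃ ¬sign_protocol), we obtain O(¬sign_protocol).
From O(¬sign_protocol) and premise 2, O(¬sign_protocol ⊃ sign_waiver), we obtain O(sign_waiver).
The contrapositive of premise 3 (O(disarm_system ⊃ ¬sign_waiver)) is O(sign_waiver ⊃ ¬disarm_system), and O(sign_waiver) is already established, so O(¬disarm_system).
From O(¬disarm_system) and premise 6, O(¬disarm_system ⊃ file_deed), we obtain O(file_deed).
Premises 4, 5, 8 do not contribute to this derivation.
Thus O(file_deed), which is F(¬file_deed): ¬file_deed is forbidden.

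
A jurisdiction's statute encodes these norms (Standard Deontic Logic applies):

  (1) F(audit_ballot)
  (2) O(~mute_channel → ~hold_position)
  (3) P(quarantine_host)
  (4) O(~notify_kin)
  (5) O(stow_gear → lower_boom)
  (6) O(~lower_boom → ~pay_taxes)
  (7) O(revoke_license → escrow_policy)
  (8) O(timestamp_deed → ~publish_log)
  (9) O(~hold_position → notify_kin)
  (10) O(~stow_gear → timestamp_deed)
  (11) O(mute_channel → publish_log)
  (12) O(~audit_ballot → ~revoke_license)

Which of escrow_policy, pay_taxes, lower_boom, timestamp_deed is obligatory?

Premise 4 states O(~notify_kin) outright.
Premise 9 is O(~hold_position → notify_kin); contrapositively O(~notify_kin → hold_position). Since O(~notify_kin) holds, K gives O(hold_position).
Premise 2 is O(~mute_channel → ~hold_position); contrapositively O(hold_position → mute_channel). Since O(hold_position) holds, K gives O(mute_channel).
Applying K to premise 11 (O(mute_channel → publish_log)) and O(mute_channel) yields O(publish_log).
The contrapositive of premise 8 (O(timestamp_deed → ~publish_log)) is O(publish_log → ~timestamp_deed), and O(publish_log) is already established, so O(~timestamp_deed).
Premise 10 is O(~stow_gear → timestamp_deed); contrapositively O(~timestamp_deed → stow_gear). Since O(~timestamp_deed) holds, K gives O(stow_gear).
With premise 5, O(stow_gear → lower_boom), the K-axiom yields O(lower_boom).
So O(lower_boom) holds — lower_boom is obligatory. None of the other listed options is made obligatory by any chain of premises.

lower_boom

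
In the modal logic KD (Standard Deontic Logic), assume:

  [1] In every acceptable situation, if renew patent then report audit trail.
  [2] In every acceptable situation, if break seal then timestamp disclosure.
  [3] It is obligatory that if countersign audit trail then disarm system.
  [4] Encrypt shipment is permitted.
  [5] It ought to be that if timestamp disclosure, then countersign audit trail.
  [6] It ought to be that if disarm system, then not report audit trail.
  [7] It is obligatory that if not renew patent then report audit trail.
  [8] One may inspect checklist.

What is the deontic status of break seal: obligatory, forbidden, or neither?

Premises 1 and 7 are O(renew_patent → report_audit_trail) and O(¬renew_patent → report_audit_trail); every ideal world satisfies renew_patent or ¬renew_patent, so in either case report_audit_trail holds — hence O(report_audit_trail).
Premise 6 is O(disarm_system → ¬report_audit_trail); contrapositively O(report_audit_trail → ¬disarm_system). Since O(report_audit_trail) holds, K gives O(¬disarm_system).
Premise 3 is O(countersign_audit_trail → disarm_system); contrapositively O(¬disarm_system → ¬countersign_audit_trail). Since O(¬disarm_system) holds, K gives O(¬countersign_audit_trail).
Premise 5 is O(timestamp_disclosure → countersign_audit_trail); contrapositively O(¬countersign_audit_trail → ¬timestamp_disclosure). Since O(¬countersign_audit_trail) holds, K gives O(¬timestamp_disclosure).
The contrapositive of premise 2 (O(break_seal → timestamp_disclosure)) is O(¬timestamp_disclosure → ¬break_seal), and O(¬timestamp_disclosure) is already established, so O(¬break_seal).
Premises 4, 8 do not contribute to this derivation.
Thus O(¬break_seal), which is F(break_seal): break_seal is forbidden.

Forbidden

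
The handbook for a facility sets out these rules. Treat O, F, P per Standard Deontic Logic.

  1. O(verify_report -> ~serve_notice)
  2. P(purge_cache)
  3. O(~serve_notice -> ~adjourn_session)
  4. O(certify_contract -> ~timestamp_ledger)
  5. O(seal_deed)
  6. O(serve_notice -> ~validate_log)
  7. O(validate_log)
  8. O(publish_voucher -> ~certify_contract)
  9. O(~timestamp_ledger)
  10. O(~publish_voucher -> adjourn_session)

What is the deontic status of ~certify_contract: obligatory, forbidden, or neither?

Obligatory

Premise 7 gives O(validate_log).
The contrapositive of premise 6 (O(serve_notice -> ~validate_log)) is O(validate_log -> ~serve_notice), and O(validate_log) is already established, so O(~serve_notice).
With premise 3, O(~serve_notice -> ~adjourn_session), the K-axiom yields O(~adjourn_session).
Premise 10, O(~publish_voucher -> adjourn_session), contraposes to O(~adjourn_session -> publish_voucher); with O(~adjourn_session) we get O(publish_voucher).
With premise 8, O(publish_voucher -> ~certify_contract), the K-axiom yields O(~certify_contract).
Premises 1, 2, 4, 5, 9 do not contribute to this derivation.
Hence ~certify_contract is obligatory.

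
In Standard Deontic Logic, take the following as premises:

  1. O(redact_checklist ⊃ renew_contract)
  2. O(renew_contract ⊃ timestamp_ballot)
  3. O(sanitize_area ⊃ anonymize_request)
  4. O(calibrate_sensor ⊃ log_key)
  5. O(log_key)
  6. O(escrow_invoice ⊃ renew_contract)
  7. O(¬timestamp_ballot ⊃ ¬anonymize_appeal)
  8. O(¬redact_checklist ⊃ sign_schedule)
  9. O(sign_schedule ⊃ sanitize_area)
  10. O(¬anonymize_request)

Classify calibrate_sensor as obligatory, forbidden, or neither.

Neither

Premise 4 is O(calibrate_sensor ⊃ log_key); even if O(log_key) held, inferring O(calibrate_sensor) would be affirming the consequent — invalid.
No premise or chain of K-axiom applications forces O(calibrate_sensor), and none forces O(¬calibrate_sensor). So calibrate_sensor is neither obligatory nor forbidden under these norms.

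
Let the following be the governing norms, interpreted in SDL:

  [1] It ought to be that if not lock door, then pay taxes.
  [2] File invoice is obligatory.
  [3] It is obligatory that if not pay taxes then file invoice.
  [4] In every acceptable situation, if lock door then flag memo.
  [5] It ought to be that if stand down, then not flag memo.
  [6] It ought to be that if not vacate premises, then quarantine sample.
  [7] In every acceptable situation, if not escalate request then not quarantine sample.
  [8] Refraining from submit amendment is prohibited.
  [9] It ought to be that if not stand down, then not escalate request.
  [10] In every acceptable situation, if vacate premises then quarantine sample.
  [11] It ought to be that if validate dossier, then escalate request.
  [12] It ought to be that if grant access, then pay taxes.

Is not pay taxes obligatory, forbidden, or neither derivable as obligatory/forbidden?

Premises 6 and 10 cover both cases: O(¬vacate_premises → quarantine_sample) and O(vacate_premises → quarantine_sample). Since ¬vacate_premises ∨ vacate_premises is a tautology, O(quarantine_sample) follows.
The contrapositive of premise 7 (O(¬escalate_request → ¬quarantine_sample)) is O(quarantine_sample → escalate_request), and O(quarantine_sample) is already established, so O(escalate_request).
Premise 9 is O(¬stand_down → ¬escalate_request); contrapositively O(escalate_request → stand_down). Since O(escalate_request) holds, K gives O(stand_down).
From O(stand_down) and premise 5, O(stand_down → ¬flag_memo), we obtain O(¬flag_memo).
The contrapositive of premise 4 (O(lock_door → flag_memo)) is O(¬flag_memo → ¬lock_door), and O(¬flag_memo) is already established, so O(¬lock_door).
Applying K to premise 1 (O(¬lock_door → pay_taxes)) and O(¬lock_door) yields O(pay_taxes).
Premises 2, 3, 8, 11, 12 do not contribute to this derivation.
Thus O(pay_taxes), which is F(¬pay_taxes): ¬pay_taxes is forbidden.

Forbidden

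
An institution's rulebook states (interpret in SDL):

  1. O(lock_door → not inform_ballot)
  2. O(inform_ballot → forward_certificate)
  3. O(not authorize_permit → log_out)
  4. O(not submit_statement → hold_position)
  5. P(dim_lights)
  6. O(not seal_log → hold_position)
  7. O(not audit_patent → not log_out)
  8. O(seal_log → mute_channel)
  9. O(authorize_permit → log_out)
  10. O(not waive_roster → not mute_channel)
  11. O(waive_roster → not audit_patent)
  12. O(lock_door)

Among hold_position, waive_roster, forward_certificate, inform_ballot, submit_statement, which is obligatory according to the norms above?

By case analysis on authorize_permit: premise 9 gives O(authorize_permit → log_out) and premise 3 gives O(not authorize_permit → log_out), so O(log_out) either way.
Premise 7, O(not audit_patent → not log_out), contraposes to O(log_out → audit_patent); with O(log_out) we get O(audit_patent).
Premise 11 is O(waive_roster → not audit_patent); contrapositively O(audit_patent → not waive_roster). Since O(audit_patent) holds, K gives O(not waive_roster).
Applying K to premise 10 (O(not waive_roster → not mute_channel)) and O(not waive_roster) yields O(not mute_channel).
The contrapositive of premise 8 (O(seal_log → mute_channel)) is O(not mute_channel → not seal_log), and O(not mute_channel) is already established, so O(not seal_log).
Premise 6 is O(not seal_log → hold_position); since O(not seal_log), deontic closure gives O(hold_position).
So O(hold_position) holds — hold_position is obligatory. None of the other listed options is made obligatory by any chain of premises.

hold_position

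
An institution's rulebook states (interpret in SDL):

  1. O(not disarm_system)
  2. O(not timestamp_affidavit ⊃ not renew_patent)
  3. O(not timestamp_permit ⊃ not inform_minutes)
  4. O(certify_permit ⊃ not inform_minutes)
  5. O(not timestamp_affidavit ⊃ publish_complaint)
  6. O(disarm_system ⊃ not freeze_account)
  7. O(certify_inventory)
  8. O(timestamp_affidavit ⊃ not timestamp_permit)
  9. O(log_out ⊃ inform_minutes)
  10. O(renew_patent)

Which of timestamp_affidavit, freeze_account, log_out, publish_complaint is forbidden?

log_out

From premise 10 we have O(renew_patent).
The contrapositive of premise 2 (O(not timestamp_affidavit ⊃ not renew_patent)) is O(renew_patent ⊃ timestamp_affidavit), and O(renew_patent) is already established, so O(timestamp_affidavit).
Applying K to premise 8 (O(timestamp_affidavit ⊃ not timestamp_permit)) and O(timestamp_affidavit) yields O(not timestamp_permit).
Applying K to premise 3 (O(not timestamp_permit ⊃ not inform_minutes)) and O(not timestamp_permit) yields O(not inform_minutes).
The contrapositive of premise 9 (O(log_out ⊃ inform_minutes)) is O(not inform_minutes ⊃ not log_out), and O(not inform_minutes) is already established, so O(not log_out).
So O(not log_out) holds, i.e. log_out is forbidden. None of the other listed options is forbidden under the premises.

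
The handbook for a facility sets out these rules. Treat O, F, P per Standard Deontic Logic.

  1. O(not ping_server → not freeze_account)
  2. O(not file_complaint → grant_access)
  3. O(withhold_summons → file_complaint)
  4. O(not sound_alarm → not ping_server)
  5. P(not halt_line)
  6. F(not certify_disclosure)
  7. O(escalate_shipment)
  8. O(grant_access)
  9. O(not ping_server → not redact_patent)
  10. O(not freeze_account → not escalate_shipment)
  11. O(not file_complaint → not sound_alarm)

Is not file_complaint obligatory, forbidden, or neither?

Forbidden

Premise 7 gives O(escalate_shipment).
Premise 10, O(not freeze_account → not escalate_shipment), contraposes to O(escalate_shipment → freeze_account); with O(escalate_shipment) we get O(freeze_account).
Premise 1, O(not ping_server → not freeze_account), contraposes to O(freeze_account → ping_server); with O(freeze_account) we get O(ping_server).
The contrapositive of premise 4 (O(not sound_alarm → not ping_server)) is O(ping_server → sound_alarm), and O(ping_server) is already established, so O(sound_alarm).
Premise 11, O(not file_complaint → not sound_alarm), contraposes to O(sound_alarm → file_complaint); with O(sound_alarm) we get O(file_complaint).
Premises 2, 3, 5, 6, 8, 9 do not contribute to this derivation.
Thus O(file_complaint), which is F(not file_complaint): not file_complaint is forbidden.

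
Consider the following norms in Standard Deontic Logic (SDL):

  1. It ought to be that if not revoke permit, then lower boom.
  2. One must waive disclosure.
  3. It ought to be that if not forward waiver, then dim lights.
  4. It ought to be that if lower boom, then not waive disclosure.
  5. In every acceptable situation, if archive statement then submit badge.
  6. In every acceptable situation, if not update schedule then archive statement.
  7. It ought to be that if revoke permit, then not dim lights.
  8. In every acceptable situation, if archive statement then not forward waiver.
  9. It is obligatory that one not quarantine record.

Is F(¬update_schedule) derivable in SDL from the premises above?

Yes

From premise 2 we have O(waive_disclosure).
Premise 4 is O(lower_boom → ¬waive_disclosure); contrapositively O(waive_disclosure → ¬lower_boom). Since O(waive_disclosure) holds, K gives O(¬lower_boom).
Premise 1 is O(¬revoke_permit → lower_boom); contrapositively O(¬lower_boom → revoke_permit). Since O(¬lower_boom) holds, K gives O(revoke_permit).
From O(revoke_permit) and premise 7, O(revoke_permit → ¬dim_lights), we obtain O(¬dim_lights).
Premise 3, O(¬forward_waiver → dim_lights), contraposes to O(¬dim_lights → forward_waiver); with O(¬dim_lights) we get O(forward_waiver).
The contrapositive of premise 8 (O(archive_statement → ¬forward_waiver)) is O(forward_waiver → ¬archive_statement), and O(forward_waiver) is already established, so O(¬archive_statement).
Premise 6, O(¬update_schedule → archive_statement), contraposes to O(¬archive_statement → update_schedule); with O(¬archive_statement) we get O(update_schedule).
Premises 5, 9 do not contribute to this derivation.
So O(update_schedule) holds, i.e. F(¬update_schedule). The claim follows.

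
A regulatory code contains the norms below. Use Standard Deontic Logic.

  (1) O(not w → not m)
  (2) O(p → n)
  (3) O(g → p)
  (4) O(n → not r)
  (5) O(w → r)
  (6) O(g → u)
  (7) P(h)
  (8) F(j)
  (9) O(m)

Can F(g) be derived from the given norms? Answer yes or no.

Yes

Premise 9 gives O(m).
Premise 1 is O(not w → not m); contrapositively O(m → w). Since O(m) holds, K gives O(w).
With premise 5, O(w → r), the K-axiom yields O(r).
Premise 4 is O(n → not r); contrapositively O(r → not n). Since O(r) holds, K gives O(not n).
Premise 2 is O(p → n); contrapositively O(not n → not p). Since O(not n) holds, K gives O(not p).
Premise 3, O(g → p), contraposes to O(not p → not g); with O(not p) we get O(not g).
Premises 6, 7, 8 do not contribute to this derivation.
So O(not g) holds, i.e. F(g). The claim follows.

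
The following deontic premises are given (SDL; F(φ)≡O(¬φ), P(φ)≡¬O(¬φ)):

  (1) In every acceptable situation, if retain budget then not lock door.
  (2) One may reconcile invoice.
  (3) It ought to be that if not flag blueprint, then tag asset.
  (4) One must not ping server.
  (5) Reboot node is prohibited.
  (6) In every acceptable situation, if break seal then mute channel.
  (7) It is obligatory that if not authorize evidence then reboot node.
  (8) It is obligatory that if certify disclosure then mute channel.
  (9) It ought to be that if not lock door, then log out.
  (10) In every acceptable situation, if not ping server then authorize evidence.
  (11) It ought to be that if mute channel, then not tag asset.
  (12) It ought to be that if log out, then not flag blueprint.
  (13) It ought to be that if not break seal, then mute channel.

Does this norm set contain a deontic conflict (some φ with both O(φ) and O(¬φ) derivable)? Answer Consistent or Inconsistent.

Consistent

Premise 7 is O(¬authorize_evidence → reboot_node), but O(¬authorize_evidence) is not derivable from the premises, so it does not yield O(reboot_node).
So O(reboot_node) is not derivable, and the apparent clash with O(¬reboot_node) does not arise.
A world satisfying every obligation exists (e.g. authorize_evidence=true, break_seal=false, certify_disclosure=false, flag_blueprint=true, lock_door=true, log_out=false, mute_channel=true, ping_server=false, reboot_node=false, reconcile_invoice=false, retain_budget=false, tag_asset=false); no atom is both obligatory and forbidden, so the set is consistent.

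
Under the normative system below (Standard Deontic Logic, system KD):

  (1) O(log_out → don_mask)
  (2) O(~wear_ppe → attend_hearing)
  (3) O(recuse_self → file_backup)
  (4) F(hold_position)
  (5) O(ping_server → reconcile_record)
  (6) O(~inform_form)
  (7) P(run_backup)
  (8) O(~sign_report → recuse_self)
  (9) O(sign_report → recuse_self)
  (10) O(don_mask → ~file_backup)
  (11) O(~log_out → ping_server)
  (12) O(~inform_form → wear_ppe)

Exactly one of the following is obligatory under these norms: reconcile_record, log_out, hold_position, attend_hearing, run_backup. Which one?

reconcile_record

Premises 9 and 8 are O(sign_report → recuse_self) and O(~sign_report → recuse_self); every ideal world satisfies sign_report or ~sign_report, so in either case recuse_self holds — hence O(recuse_self).
From O(recuse_self) and premise 3, O(recuse_self → file_backup), we obtain O(file_backup).
Premise 10, O(don_mask → ~file_backup), contraposes to O(file_backup → ~don_mask); with O(file_backup) we get O(~don_mask).
The contrapositive of premise 1 (O(log_out → don_mask)) is O(~don_mask → ~log_out), and O(~don_mask) is already established, so O(~log_out).
Applying K to premise 11 (O(~log_out → ping_server)) and O(~log_out) yields O(ping_server).
From O(ping_server) and premise 5, O(ping_server → reconcile_record), we obtain O(reconcile_record).
So O(reconcile_record) holds — reconcile_record is obligatory. None of the other listed options is made obligatory by any chain of premises.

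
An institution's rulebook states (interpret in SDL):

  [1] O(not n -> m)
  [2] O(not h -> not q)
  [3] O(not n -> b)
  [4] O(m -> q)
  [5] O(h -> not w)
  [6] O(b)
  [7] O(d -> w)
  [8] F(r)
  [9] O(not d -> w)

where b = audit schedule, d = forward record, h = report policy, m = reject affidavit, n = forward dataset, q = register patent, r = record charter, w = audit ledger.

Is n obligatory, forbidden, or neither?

Obligatory

By case analysis on d: premise 7 gives O(d -> w) and premise 9 gives O(not d -> w), so O(w) either way.
Premise 5, O(h -> not w), contraposes to O(w -> not h); with O(w) we get O(not h).
From O(not h) and premise 2, O(not h -> not q), we obtain O(not q).
Premise 4, O(m -> q), contraposes to O(not q -> not m); with O(not q) we get O(not m).
Premise 1, O(not n -> m), contraposes to O(not m -> n); with O(not m) we get O(n).
Premises 3, 6, 8 do not contribute to this derivation.
Hence n is obligatory.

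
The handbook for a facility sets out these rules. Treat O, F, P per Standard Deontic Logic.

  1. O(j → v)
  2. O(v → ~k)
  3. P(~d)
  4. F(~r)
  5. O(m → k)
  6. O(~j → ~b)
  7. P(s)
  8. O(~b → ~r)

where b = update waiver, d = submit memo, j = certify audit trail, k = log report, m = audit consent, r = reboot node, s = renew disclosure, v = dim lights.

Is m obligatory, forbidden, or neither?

Forbidden

Premise 4, F(~r), is equivalent to O(r).
Premise 8 is O(~b → ~r); contrapositively O(r → b). Since O(r) holds, K gives O(b).
Premise 6, O(~j → ~b), contraposes to O(b → j); with O(b) we get O(j).
Applying K to premise 1 (O(j → v)) and O(j) yields O(v).
Premise 2 is O(v → ~k); since O(v), deontic closure gives O(~k).
Premise 5 is O(m → k); contrapositively O(~k → ~m). Since O(~k) holds, K gives O(~m).
Premises 3, 7 do not contribute to this derivation.
Thus O(~m), which is F(m): m is forbidden.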